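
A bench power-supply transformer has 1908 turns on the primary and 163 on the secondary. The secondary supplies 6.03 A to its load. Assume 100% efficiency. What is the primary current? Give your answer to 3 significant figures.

I_p ≈ 0.515 A

For an ideal transformer I_p/I_s = N_s/N_p, so I_p = 6.03 × 163/1908 = 0.515 A.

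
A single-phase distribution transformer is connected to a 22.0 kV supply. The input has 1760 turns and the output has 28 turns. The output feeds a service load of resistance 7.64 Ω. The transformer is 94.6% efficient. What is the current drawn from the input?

V_out = 22000 × 28/1760 = 350.00 V.
I_out = V_out/R = 350.00/7.64 = 45.812 A.
P_out = V_out I_out = 350.00 × 45.812 = 16034 W.
P_in = P_out/η = 16034/0.946 = 16949 W.
I_in = P_in/V_in = 16949/22000 = 0.770 A.

I_in ≈ 0.770 A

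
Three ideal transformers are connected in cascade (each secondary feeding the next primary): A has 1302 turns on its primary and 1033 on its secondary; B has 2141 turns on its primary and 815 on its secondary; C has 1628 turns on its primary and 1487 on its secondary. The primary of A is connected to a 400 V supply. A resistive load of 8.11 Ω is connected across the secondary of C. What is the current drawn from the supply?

I_supply ≈ 3.75 A

After A: V = 400.00 × 1033/1302 = 317.36 V.
After B: V = 317.36 × 815/2141 = 120.81 V.
After C: V = 120.81 × 1487/1628 = 110.34 V.
I_load = 110.34/8.11 = 13.606 A, so P_out = 110.34 × 13.606 = 1501.3 W.
All ideal ⇒ P_in = P_out, so I_supply = 1501.3/400 = 3.75 A.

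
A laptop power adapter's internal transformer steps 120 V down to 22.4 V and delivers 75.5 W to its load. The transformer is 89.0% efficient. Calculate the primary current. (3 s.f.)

P_in = P_out/η = 75.5/0.890 = 84.831 W.
I_p = P_in/V_p = 84.831/120 = 0.707 A.

I_p ≈ 0.707 A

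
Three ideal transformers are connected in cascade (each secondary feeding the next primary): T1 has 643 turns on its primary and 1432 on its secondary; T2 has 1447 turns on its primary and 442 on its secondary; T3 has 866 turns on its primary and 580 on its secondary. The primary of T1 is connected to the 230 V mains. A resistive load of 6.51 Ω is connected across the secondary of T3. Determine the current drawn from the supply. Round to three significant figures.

I_supply ≈ 7.33 A

Secondary of T1: V = 230.00 × 1432/643 = 512.22 V.
Secondary of T2: V = 512.22 × 442/1447 = 156.46 V.
Secondary of T3: V = 156.46 × 580/866 = 104.79 V.
I_load = 104.79/6.51 = 16.097 A, so P_out = 104.79 × 16.097 = 1686.8 W.
All ideal ⇒ P_in = P_out, so I_supply = 1686.8/230 = 7.33 A.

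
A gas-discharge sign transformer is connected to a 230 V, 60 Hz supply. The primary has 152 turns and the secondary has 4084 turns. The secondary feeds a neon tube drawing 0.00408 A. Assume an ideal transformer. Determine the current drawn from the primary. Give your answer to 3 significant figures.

For an ideal transformer I_p N_p = I_s N_s, so I_p = 0.00408 × 4084/152 = 0.110 A.

I_p ≈ 0.110 A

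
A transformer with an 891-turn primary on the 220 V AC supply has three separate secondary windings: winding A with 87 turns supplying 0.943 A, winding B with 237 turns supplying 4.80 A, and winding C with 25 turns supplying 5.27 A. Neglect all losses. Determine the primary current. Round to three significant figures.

V_A = 220 × 87/891 = 21.481 V; V_B = 220 × 237/891 = 58.519 V; V_C = 220 × 25/891 = 6.1728 V.
P_out = V_A I_A + V_B I_B + V_C I_C = 21.481×0.943 + 58.519×4.80 + 6.1728×5.27 = 20.257 + 280.89 + 32.531 = 333.68 W.
Ideal ⇒ P_in = P_out, so I_p = P_out/V_p = 333.68/220 = 1.52 A.

I_p ≈ 1.52 A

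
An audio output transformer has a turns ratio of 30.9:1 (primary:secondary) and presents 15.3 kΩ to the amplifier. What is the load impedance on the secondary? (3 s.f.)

Z_s = Z_p/(N_p/N_s)² = 15300/30.9² = 16.0 Ω.

Z_s ≈ 16.0 Ω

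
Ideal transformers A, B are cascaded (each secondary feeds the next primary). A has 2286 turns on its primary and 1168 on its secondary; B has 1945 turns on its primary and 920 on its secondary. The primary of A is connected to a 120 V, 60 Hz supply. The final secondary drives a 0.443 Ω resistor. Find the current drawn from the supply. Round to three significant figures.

I_supply ≈ 15.8 A

Secondary of A: V = 120.00 × 1168/2286 = 61.312 V.
Secondary of B: V = 61.312 × 920/1945 = 29.001 V.
I_load = 29.001/0.443 = 65.465 A, so P_out = 29.001 × 65.465 = 1898.6 W.
All ideal ⇒ P_in = P_out, so I_supply = 1898.6/120 = 15.8 A.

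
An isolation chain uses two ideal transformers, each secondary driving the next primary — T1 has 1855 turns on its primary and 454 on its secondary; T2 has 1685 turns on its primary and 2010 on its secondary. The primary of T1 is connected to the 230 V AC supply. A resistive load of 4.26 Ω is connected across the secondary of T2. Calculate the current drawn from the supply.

After T1: V = 230.00 × 454/1855 = 56.291 V.
After T2: V = 56.291 × 2010/1685 = 67.148 V.
I_load = 67.148/4.26 = 15.763 A, so P_out = 67.148 × 15.763 = 1058.4 W.
All ideal ⇒ P_in = P_out, so I_supply = 1058.4/230 = 4.60 A.

I_supply ≈ 4.60 A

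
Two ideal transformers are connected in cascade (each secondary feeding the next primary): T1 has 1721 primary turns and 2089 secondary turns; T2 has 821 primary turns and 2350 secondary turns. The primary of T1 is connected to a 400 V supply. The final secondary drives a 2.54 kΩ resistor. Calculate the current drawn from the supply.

After T1: V = 400.00 × 2089/1721 = 485.53 V.
After T2: V = 485.53 × 2350/821 = 1389.8 V.
I_load = 1389.8/2540 = 0.54715 A, so P_out = 1389.8 × 0.54715 = 760.42 W.
All ideal ⇒ P_in = P_out, so I_supply = 760.42/400 = 1.90 A.

I_supply ≈ 1.90 A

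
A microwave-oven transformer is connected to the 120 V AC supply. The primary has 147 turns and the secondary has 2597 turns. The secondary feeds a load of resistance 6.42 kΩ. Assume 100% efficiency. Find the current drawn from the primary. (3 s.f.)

I_p ≈ 5.83 A

V_s = V_p × N_s/N_p = 120 × 2597/147 = 2120.0 V.
I_s = V_s/R = 2120.0/6420 = 0.33022 A.
For an ideal transformer I_p N_p = I_s N_s, so I_p = 0.33022 × 2597/147 = 5.83 A.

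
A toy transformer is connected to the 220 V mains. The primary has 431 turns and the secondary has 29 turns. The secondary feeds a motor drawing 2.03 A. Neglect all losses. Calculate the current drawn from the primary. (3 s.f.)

I_p ≈ 0.137 A

For an ideal transformer I_p N_p = I_s N_s, so I_p = 2.03 × 29/431 = 0.137 A.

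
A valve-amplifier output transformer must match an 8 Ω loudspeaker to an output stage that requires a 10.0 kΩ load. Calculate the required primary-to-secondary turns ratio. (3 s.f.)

N_p/N_s ≈ 35.4

Z_p/Z_s = (N_p/N_s)², so N_p/N_s = √(10000/8) = √1250 = 35.4.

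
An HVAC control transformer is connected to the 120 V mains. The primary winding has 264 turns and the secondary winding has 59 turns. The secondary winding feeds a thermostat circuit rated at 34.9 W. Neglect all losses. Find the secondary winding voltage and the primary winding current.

V_s = V_p × N_s/N_p = 120 × 59/264 = 26.818 V.
I_s = P/V_s = 34.9/26.818 = 1.3014 A.
I_p = I_s × N_s/N_p = 1.3014 × 59/264 = 0.291 A.

V_s ≈ 26.8 V, I_p ≈ 0.291 A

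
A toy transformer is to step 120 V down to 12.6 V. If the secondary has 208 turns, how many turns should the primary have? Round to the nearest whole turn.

N_p = 1981 turns

N_p/N_s = V_p/V_s, so N_p = 208 × 120/12.6 = 1981.0 ≈ 1981 turns.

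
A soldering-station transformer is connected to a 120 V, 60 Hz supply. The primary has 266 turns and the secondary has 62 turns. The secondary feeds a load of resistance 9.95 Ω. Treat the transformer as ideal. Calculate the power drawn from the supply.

P ≈ 78.6 W

V_s = V_p × N_s/N_p = 120 × 62/266 = 27.970 V.
I_s = V_s/R = 27.970/9.95 = 2.8110 A.
I_p = I_s × N_s/N_p = 2.8110 × 62/266 = 0.65521 A.
P = V_p I_p = 120 × 0.65521 = 78.6 W.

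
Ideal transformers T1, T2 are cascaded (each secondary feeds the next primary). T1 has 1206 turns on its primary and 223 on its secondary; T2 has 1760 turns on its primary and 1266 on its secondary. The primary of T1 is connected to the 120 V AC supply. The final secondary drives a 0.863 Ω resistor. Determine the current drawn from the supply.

I_supply ≈ 2.46 A

After T1: V = 120.00 × 223/1206 = 22.189 V.
After T2: V = 22.189 × 1266/1760 = 15.961 V.
I_load = 15.961/0.863 = 18.495 A, so P_out = 15.961 × 18.495 = 295.19 W.
All ideal ⇒ P_in = P_out, so I_supply = 295.19/120 = 2.46 A.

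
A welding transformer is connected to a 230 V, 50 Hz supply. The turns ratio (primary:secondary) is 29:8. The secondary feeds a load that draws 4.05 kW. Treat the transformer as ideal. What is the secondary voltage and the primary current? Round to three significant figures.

V_s = V_p × N_s/N_p = 230 × 8/29 = 63.448 V.
I_s = P/V_s = 4050/63.448 = 63.832 A.
I_p = I_s × N_s/N_p = 63.832 × 8/29 = 17.6 A.

V_s ≈ 63.4 V, I_p ≈ 17.6 A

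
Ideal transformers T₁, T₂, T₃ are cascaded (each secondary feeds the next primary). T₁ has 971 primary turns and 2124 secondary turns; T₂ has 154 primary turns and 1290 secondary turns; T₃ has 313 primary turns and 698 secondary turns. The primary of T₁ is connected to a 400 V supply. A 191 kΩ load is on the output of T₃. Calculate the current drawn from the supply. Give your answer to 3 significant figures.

I_supply ≈ 3.50 A

After T₁: V = 400.00 × 2124/971 = 874.97 V.
After T₂: V = 874.97 × 1290/154 = 7329.3 V.
After T₃: V = 7329.3 × 698/313 = 16345 V.
I_load = 16345/191000 = 0.085574 A, so P_out = 16345 × 0.085574 = 1398.7 W.
All ideal ⇒ P_in = P_out, so I_supply = 1398.7/400 = 3.50 A.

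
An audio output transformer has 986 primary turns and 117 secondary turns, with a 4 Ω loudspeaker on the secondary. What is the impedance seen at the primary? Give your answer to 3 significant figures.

Z_p = (N_p/N_s)² × Z_s = (986/117)² × 4 = 284 Ω.

Z_p ≈ 284 Ω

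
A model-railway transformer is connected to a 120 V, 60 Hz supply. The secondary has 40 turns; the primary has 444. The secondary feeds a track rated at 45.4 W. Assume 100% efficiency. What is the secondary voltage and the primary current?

V_s = V_p × N_s/N_p = 120 × 40/444 = 10.811 V.
I_s = P/V_s = 45.4/10.811 = 4.1995 A.
I_p = I_s × N_s/N_p = 4.1995 × 40/444 = 0.378 A.

V_s ≈ 10.8 V, I_p ≈ 0.378 A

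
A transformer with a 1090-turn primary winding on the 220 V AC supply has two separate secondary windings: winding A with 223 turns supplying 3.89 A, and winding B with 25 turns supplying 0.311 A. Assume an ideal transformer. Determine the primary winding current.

I_p ≈ 0.803 A

V_A = 220 × 223/1090 = 45.009 V; V_B = 220 × 25/1090 = 5.0459 V.
P_out = V_A I_A + V_B I_B = 45.009×3.89 + 5.0459×0.311 = 175.09 + 1.5693 = 176.65 W.
Ideal ⇒ P_in = P_out, so I_p = P_out/V_p = 176.65/220 = 0.803 A.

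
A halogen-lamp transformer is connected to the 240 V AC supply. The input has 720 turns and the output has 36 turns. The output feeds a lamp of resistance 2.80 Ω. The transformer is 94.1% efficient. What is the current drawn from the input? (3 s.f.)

V_out = 240 × 36/720 = 12.000 V.
I_out = V_out/R = 12.000/2.80 = 4.2857 A.
P_out = V_out I_out = 12.000 × 4.2857 = 51.429 W.
P_in = P_out/η = 51.429/0.941 = 54.653 W.
I_in = P_in/V_in = 54.653/240 = 0.228 A.

I_in ≈ 0.228 A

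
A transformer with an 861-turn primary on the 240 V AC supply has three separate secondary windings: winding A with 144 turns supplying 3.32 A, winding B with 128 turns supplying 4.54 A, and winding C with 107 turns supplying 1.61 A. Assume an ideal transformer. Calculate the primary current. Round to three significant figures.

V_A = 240 × 144/861 = 40.139 V; V_B = 240 × 128/861 = 35.679 V; V_C = 240 × 107/861 = 29.826 V.
P_out = V_A I_A + V_B I_B + V_C I_C = 40.139×3.32 + 35.679×4.54 + 29.826×1.61 = 133.26 + 161.98 + 48.020 = 343.27 W.
Ideal ⇒ P_in = P_out, so I_p = P_out/V_p = 343.27/240 = 1.43 A.

I_p ≈ 1.43 A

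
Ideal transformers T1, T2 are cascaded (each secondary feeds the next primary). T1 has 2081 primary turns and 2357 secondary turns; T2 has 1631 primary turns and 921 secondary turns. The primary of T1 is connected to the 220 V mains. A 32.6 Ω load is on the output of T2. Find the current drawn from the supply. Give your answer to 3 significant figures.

I_supply ≈ 2.76 A

After T1: V = 220.00 × 2357/2081 = 249.18 V.
After T2: V = 249.18 × 921/1631 = 140.71 V.
I_load = 140.71/32.6 = 4.3162 A, so P_out = 140.71 × 4.3162 = 607.32 W.
All ideal ⇒ P_in = P_out, so I_supply = 607.32/220 = 2.76 A.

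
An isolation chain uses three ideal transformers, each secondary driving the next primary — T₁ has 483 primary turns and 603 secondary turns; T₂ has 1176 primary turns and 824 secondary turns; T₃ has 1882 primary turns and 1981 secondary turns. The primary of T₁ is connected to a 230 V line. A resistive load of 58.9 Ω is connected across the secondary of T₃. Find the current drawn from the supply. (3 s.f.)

I_supply ≈ 3.31 A

After T₁: V = 230.00 × 603/483 = 287.14 V.
After T₂: V = 287.14 × 824/1176 = 201.20 V.
After T₃: V = 201.20 × 1981/1882 = 211.78 V.
I_load = 211.78/58.9 = 3.5956 A, so P_out = 211.78 × 3.5956 = 761.47 W.
All ideal ⇒ P_in = P_out, so I_supply = 761.47/230 = 3.31 A.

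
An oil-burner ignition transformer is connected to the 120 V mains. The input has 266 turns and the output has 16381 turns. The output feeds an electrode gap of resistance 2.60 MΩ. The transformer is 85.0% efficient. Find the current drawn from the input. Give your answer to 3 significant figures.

I_in ≈ 0.206 A

V_out = 120 × 16381/266 = 7389.9 V.
I_out = V_out/R = 7389.9/(2.60×10^6) = 0.0028423 A.
P_out = V_out I_out = 7389.9 × 0.0028423 = 21.004 W.
P_in = P_out/η = 21.004/0.850 = 24.711 W.
I_in = P_in/V_in = 24.711/120 = 0.206 A.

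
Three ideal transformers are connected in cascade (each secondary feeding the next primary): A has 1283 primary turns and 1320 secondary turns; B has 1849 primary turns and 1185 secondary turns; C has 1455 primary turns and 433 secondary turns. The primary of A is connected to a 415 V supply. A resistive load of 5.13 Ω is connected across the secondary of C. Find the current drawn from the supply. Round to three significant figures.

After A: V = 415.00 × 1320/1283 = 426.97 V.
After B: V = 426.97 × 1185/1849 = 273.64 V.
After C: V = 273.64 × 433/1455 = 81.433 V.
I_load = 81.433/5.13 = 15.874 A, so P_out = 81.433 × 15.874 = 1292.7 W.
All ideal ⇒ P_in = P_out, so I_supply = 1292.7/415 = 3.11 A.

I_supply ≈ 3.11 A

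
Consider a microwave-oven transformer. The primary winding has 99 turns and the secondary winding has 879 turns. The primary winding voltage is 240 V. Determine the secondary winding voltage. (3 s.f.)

V_s/V_p = N_s/N_p, so V_s = 240 × 879/99 = 2130 V.

V_s ≈ 2130 V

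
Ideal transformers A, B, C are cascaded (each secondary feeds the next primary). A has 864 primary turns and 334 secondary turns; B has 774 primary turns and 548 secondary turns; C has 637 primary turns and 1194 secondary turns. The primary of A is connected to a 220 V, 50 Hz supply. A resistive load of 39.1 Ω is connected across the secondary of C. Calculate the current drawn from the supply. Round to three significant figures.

I_supply ≈ 1.48 A

Secondary of A: V = 220.00 × 334/864 = 85.046 V.
Secondary of B: V = 85.046 × 548/774 = 60.214 V.
Secondary of C: V = 60.214 × 1194/637 = 112.87 V.
I_load = 112.87/39.1 = 2.8866 A, so P_out = 112.87 × 2.8866 = 325.79 W.
All ideal ⇒ P_in = P_out, so I_supply = 325.79/220 = 1.48 A.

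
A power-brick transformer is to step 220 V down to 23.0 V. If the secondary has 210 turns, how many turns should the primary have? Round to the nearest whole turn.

N_p = 2009 turns

N_p/N_s = V_p/V_s, so N_p = 210 × 220/23.0 = 2008.7 ≈ 2009 turns.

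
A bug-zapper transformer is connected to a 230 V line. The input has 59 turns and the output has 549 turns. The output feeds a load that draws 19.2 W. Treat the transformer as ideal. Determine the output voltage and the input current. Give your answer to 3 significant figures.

V_out ≈ 2140 V, I_in ≈ 0.0835 A

V_out = V_in × N_out/N_in = 230 × 549/59 = 2140.2 V.
I_out = P/V_out = 19.2/2140.2 = 0.0089713 A.
I_in = I_out × N_out/N_in = 0.0089713 × 549/59 = 0.0835 A.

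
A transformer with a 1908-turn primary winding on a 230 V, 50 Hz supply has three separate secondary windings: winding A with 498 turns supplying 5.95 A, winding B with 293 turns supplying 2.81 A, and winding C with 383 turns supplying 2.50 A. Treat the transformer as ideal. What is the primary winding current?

V_A = 230 × 498/1908 = 60.031 V; V_B = 230 × 293/1908 = 35.320 V; V_C = 230 × 383/1908 = 46.169 V.
P_out = V_A I_A + V_B I_B + V_C I_C = 60.031×5.95 + 35.320×2.81 + 46.169×2.50 = 357.19 + 99.248 + 115.42 = 571.86 W.
Ideal ⇒ P_in = P_out, so I_p = P_out/V_p = 571.86/230 = 2.49 A.

I_p ≈ 2.49 A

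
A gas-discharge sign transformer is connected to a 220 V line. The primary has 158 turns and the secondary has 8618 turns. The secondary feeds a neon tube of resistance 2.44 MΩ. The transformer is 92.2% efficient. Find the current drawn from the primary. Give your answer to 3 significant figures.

I_p ≈ 0.291 A

V_s = 220 × 8618/158 = 12000 V.
I_s = V_s/R = 12000/(2.44×10^6) = 0.0049179 A.
P_out = V_s I_s = 12000 × 0.0049179 = 59.014 W.
P_in = P_out/η = 59.014/0.922 = 64.006 W.
I_p = P_in/V_p = 64.006/220 = 0.291 A.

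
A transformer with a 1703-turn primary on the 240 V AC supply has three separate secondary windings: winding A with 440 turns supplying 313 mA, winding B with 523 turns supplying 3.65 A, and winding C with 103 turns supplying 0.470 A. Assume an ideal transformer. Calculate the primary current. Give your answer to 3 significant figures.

V_A = 240 × 440/1703 = 62.008 V; V_B = 240 × 523/1703 = 73.705 V; V_C = 240 × 103/1703 = 14.516 V.
P_out = V_A I_A + V_B I_B + V_C I_C = 62.008×0.313 + 73.705×3.65 + 14.516×0.470 = 19.409 + 269.02 + 6.8223 = 295.25 W.
Ideal ⇒ P_in = P_out, so I_p = P_out/V_p = 295.25/240 = 1.23 A.

I_p ≈ 1.23 A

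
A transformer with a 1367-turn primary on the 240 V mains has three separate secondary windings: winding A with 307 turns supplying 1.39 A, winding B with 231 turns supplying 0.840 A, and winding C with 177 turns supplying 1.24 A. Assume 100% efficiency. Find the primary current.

V_A = 240 × 307/1367 = 53.899 V; V_B = 240 × 231/1367 = 40.556 V; V_C = 240 × 177/1367 = 31.075 V.
P_out = V_A I_A + V_B I_B + V_C I_C = 53.899×1.39 + 40.556×0.840 + 31.075×1.24 = 74.920 + 34.067 + 38.533 = 147.52 W.
Ideal ⇒ P_in = P_out, so I_p = P_out/V_p = 147.52/240 = 0.615 A.

I_p ≈ 0.615 A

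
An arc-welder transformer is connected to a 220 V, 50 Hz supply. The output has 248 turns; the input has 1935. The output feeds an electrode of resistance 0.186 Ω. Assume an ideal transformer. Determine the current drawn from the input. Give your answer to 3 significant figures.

I_in ≈ 19.4 A

V_out = V_in × N_out/N_in = 220 × 248/1935 = 28.196 V.
I_out = V_out/R = 28.196/0.186 = 151.59 A.
For an ideal transformer I_in N_in = I_out N_out, so I_in = 151.59 × 248/1935 = 19.4 A.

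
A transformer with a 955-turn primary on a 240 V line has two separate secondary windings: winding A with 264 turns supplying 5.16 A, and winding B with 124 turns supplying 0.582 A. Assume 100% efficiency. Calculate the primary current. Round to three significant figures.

I_p ≈ 1.50 A

V_A = 240 × 264/955 = 66.346 V; V_B = 240 × 124/955 = 31.162 V.
P_out = V_A I_A + V_B I_B = 66.346×5.16 + 31.162×0.582 = 342.34 + 18.136 = 360.48 W.
Ideal ⇒ P_in = P_out, so I_p = P_out/V_p = 360.48/240 = 1.50 A.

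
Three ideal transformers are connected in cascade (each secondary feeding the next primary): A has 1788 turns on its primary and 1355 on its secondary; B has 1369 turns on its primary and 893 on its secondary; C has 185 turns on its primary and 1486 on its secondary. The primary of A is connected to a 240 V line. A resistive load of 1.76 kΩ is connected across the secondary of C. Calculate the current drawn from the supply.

I_supply ≈ 2.15 A

After A: V = 240.00 × 1355/1788 = 181.88 V.
After B: V = 181.88 × 893/1369 = 118.64 V.
After C: V = 118.64 × 1486/185 = 952.97 V.
I_load = 952.97/1760 = 0.54146 A, so P_out = 952.97 × 0.54146 = 515.99 W.
All ideal ⇒ P_in = P_out, so I_supply = 515.99/240 = 2.15 A.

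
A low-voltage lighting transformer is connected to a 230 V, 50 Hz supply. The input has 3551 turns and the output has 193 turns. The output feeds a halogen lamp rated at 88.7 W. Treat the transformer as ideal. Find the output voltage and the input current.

V_out ≈ 12.5 V, I_in ≈ 0.386 A

V_out = V_in × N_out/N_in = 230 × 193/3551 = 12.501 V.
I_out = P/V_out = 88.7/12.501 = 7.0956 A.
I_in = I_out × N_out/N_in = 7.0956 × 193/3551 = 0.386 A.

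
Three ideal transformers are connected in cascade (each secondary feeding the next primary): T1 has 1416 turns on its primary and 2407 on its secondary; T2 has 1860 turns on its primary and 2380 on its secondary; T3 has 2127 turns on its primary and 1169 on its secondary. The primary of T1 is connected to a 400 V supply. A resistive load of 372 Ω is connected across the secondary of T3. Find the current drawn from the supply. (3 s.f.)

I_supply ≈ 1.54 A

After T1: V = 400.00 × 2407/1416 = 679.94 V.
After T2: V = 679.94 × 2380/1860 = 870.04 V.
After T3: V = 870.04 × 1169/2127 = 478.17 V.
I_load = 478.17/372 = 1.2854 A, so P_out = 478.17 × 1.2854 = 614.65 W.
All ideal ⇒ P_in = P_out, so I_supply = 614.65/400 = 1.54 A.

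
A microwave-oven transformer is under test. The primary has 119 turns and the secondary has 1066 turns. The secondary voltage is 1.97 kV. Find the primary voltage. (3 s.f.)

V_p/V_s = N_p/N_s, so V_p = 1970 × 119/1066 = 220 V.

V_p ≈ 220 V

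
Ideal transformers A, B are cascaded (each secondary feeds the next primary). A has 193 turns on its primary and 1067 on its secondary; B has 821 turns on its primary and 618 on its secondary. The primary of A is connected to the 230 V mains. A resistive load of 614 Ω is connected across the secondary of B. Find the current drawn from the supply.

I_supply ≈ 6.49 A

Secondary of A: V = 230.00 × 1067/193 = 1271.6 V.
Secondary of B: V = 1271.6 × 618/821 = 957.15 V.
I_load = 957.15/614 = 1.5589 A, so P_out = 957.15 × 1.5589 = 1492.1 W.
All ideal ⇒ P_in = P_out, so I_supply = 1492.1/230 = 6.49 A.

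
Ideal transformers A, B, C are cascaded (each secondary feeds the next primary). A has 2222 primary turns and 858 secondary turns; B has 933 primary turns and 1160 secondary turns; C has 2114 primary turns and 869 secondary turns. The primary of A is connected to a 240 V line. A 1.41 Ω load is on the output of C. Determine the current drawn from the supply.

I_supply ≈ 6.63 A

Secondary of A: V = 240.00 × 858/2222 = 92.673 V.
Secondary of B: V = 92.673 × 1160/933 = 115.22 V.
Secondary of C: V = 115.22 × 869/2114 = 47.364 V.
I_load = 47.364/1.41 = 33.591 A, so P_out = 47.364 × 33.591 = 1591.0 W.
All ideal ⇒ P_in = P_out, so I_supply = 1591.0/240 = 6.63 A.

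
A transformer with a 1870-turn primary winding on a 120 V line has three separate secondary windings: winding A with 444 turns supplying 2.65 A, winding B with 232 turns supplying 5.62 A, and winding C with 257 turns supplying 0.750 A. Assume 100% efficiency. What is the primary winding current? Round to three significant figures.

I_p ≈ 1.43 A

V_A = 120 × 444/1870 = 28.492 V; V_B = 120 × 232/1870 = 14.888 V; V_C = 120 × 257/1870 = 16.492 V.
P_out = V_A I_A + V_B I_B + V_C I_C = 28.492×2.65 + 14.888×5.62 + 16.492×0.750 = 75.504 + 83.669 + 12.369 = 171.54 W.
Ideal ⇒ P_in = P_out, so I_p = P_out/V_p = 171.54/120 = 1.43 A.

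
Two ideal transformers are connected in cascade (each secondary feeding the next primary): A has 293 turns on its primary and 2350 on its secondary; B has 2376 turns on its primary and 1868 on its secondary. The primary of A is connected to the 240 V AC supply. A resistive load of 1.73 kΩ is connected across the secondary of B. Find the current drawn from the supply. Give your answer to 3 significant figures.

After A: V = 240.00 × 2350/293 = 1924.9 V.
After B: V = 1924.9 × 1868/2376 = 1513.4 V.
I_load = 1513.4/1730 = 0.87477 A, so P_out = 1513.4 × 0.87477 = 1323.8 W.
All ideal ⇒ P_in = P_out, so I_supply = 1323.8/240 = 5.52 A.

I_supply ≈ 5.52 A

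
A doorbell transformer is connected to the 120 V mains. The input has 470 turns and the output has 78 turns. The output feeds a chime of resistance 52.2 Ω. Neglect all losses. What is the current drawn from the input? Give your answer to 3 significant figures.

I_in ≈ 0.0633 A

V_out = V_in × N_out/N_in = 120 × 78/470 = 19.915 V.
I_out = V_out/R = 19.915/52.2 = 0.38151 A.
For an ideal transformer I_in N_in = I_out N_out, so I_in = 0.38151 × 78/470 = 0.0633 A.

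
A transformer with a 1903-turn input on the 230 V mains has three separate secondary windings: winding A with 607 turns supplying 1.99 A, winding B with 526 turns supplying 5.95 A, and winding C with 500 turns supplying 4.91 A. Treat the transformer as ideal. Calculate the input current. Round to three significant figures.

V_A = 230 × 607/1903 = 73.363 V; V_B = 230 × 526/1903 = 63.573 V; V_C = 230 × 500/1903 = 60.431 V.
P_out = V_A I_A + V_B I_B + V_C I_C = 73.363×1.99 + 63.573×5.95 + 60.431×4.91 = 145.99 + 378.26 + 296.72 = 820.97 W.
Ideal ⇒ P_in = P_out, so I_in = P_out/V_in = 820.97/230 = 3.57 A.

I_in ≈ 3.57 A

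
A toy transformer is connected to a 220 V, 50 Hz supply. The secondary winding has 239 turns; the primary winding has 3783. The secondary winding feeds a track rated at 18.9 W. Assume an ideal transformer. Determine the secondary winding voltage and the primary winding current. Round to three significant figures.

V_s = V_p × N_s/N_p = 220 × 239/3783 = 13.899 V.
I_s = P/V_s = 18.9/13.899 = 1.3598 A.
I_p = I_s × N_s/N_p = 1.3598 × 239/3783 = 0.0859 A.

V_s ≈ 13.9 V, I_p ≈ 0.0859 A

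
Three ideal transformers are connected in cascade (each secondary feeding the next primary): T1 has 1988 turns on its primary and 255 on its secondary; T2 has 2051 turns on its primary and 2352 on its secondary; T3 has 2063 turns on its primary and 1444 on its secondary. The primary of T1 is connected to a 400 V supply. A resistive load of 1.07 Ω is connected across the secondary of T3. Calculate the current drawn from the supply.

After T1: V = 400.00 × 255/1988 = 51.308 V.
After T2: V = 51.308 × 2352/2051 = 58.838 V.
After T3: V = 58.838 × 1444/2063 = 41.184 V.
I_load = 41.184/1.07 = 38.489 A, so P_out = 41.184 × 38.489 = 1585.1 W.
All ideal ⇒ P_in = P_out, so I_supply = 1585.1/400 = 3.96 A.

I_supply ≈ 3.96 A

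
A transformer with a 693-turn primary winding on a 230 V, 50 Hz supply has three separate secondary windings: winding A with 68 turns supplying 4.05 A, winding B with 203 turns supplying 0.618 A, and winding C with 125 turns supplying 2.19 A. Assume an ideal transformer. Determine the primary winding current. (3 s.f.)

I_p ≈ 0.973 A

V_A = 230 × 68/693 = 22.569 V; V_B = 230 × 203/693 = 67.374 V; V_C = 230 × 125/693 = 41.486 V.
P_out = V_A I_A + V_B I_B + V_C I_C = 22.569×4.05 + 67.374×0.618 + 41.486×2.19 = 91.403 + 41.637 + 90.855 = 223.89 W.
Ideal ⇒ P_in = P_out, so I_p = P_out/V_p = 223.89/230 = 0.973 A.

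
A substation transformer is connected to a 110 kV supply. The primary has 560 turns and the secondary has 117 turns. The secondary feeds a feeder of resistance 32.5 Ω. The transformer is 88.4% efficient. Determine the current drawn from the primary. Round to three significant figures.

I_p ≈ 167 A

V_s = 110000 × 117/560 = 22982 V.
I_s = V_s/R = 22982/32.5 = 707.14 A.
P_out = V_s I_s = 22982 × 707.14 = 1.6252×10^7 W.
P_in = P_out/η = 1.6252×10^7/0.884 = 1.8384×10^7 W.
I_p = P_in/V_p = 1.8384×10^7/110000 = 167 A.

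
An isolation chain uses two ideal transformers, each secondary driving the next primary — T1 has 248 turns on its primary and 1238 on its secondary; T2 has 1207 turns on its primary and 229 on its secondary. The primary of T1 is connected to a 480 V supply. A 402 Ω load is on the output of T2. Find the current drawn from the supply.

I_supply ≈ 1.07 A

Secondary of T1: V = 480.00 × 1238/248 = 2396.1 V.
Secondary of T2: V = 2396.1 × 229/1207 = 454.61 V.
I_load = 454.61/402 = 1.1309 A, so P_out = 454.61 × 1.1309 = 514.10 W.
All ideal ⇒ P_in = P_out, so I_supply = 514.10/480 = 1.07 A.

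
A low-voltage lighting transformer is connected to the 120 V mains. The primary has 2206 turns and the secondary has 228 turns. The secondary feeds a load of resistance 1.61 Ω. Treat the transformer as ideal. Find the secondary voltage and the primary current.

V_s ≈ 12.4 V, I_p ≈ 0.796 A

V_s = V_p × N_s/N_p = 120 × 228/2206 = 12.403 V.
I_s = V_s/R = 12.403/1.61 = 7.7034 A.
I_p = I_s × N_s/N_p = 7.7034 × 228/2206 = 0.796 A.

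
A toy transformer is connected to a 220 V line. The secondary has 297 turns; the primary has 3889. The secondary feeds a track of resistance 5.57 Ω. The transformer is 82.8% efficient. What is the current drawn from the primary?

V_s = 220 × 297/3889 = 16.801 V.
I_s = V_s/R = 16.801/5.57 = 3.0164 A.
P_out = V_s I_s = 16.801 × 3.0164 = 50.679 W.
P_in = P_out/η = 50.679/0.828 = 61.206 W.
I_p = P_in/V_p = 61.206/220 = 0.278 A.

I_p ≈ 0.278 A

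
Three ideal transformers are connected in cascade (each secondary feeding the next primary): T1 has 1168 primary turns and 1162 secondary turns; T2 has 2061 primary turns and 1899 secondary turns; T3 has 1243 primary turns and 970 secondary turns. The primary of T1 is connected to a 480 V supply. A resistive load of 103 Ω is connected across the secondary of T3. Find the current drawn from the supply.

I_supply ≈ 2.38 A

Secondary of T1: V = 480.00 × 1162/1168 = 477.53 V.
Secondary of T2: V = 477.53 × 1899/2061 = 440.00 V.
Secondary of T3: V = 440.00 × 970/1243 = 343.36 V.
I_load = 343.36/103 = 3.3336 A, so P_out = 343.36 × 3.3336 = 1144.6 W.
All ideal ⇒ P_in = P_out, so I_supply = 1144.6/480 = 2.38 A.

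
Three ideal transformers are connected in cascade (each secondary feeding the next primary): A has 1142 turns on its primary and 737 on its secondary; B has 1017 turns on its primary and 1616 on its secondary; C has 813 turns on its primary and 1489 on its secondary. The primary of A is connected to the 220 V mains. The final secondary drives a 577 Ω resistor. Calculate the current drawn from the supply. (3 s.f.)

I_supply ≈ 1.34 A

After A: V = 220.00 × 737/1142 = 141.98 V.
After B: V = 141.98 × 1616/1017 = 225.60 V.
After C: V = 225.60 × 1489/813 = 413.19 V.
I_load = 413.19/577 = 0.71610 A, so P_out = 413.19 × 0.71610 = 295.88 W.
All ideal ⇒ P_in = P_out, so I_supply = 295.88/220 = 1.34 A.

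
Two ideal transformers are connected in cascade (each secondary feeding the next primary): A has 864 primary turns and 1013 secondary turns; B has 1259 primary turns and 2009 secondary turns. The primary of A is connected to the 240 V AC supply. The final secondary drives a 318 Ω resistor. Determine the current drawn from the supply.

After A: V = 240.00 × 1013/864 = 281.39 V.
After B: V = 281.39 × 2009/1259 = 449.02 V.
I_load = 449.02/318 = 1.4120 A, so P_out = 449.02 × 1.4120 = 634.01 W.
All ideal ⇒ P_in = P_out, so I_supply = 634.01/240 = 2.64 A.

I_supply ≈ 2.64 A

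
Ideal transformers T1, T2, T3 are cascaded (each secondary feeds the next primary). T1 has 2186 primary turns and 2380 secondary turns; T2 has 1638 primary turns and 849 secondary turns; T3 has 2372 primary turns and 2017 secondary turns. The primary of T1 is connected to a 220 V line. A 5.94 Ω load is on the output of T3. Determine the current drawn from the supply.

I_supply ≈ 8.53 A

After T1: V = 220.00 × 2380/2186 = 239.52 V.
After T2: V = 239.52 × 849/1638 = 124.15 V.
After T3: V = 124.15 × 2017/2372 = 105.57 V.
I_load = 105.57/5.94 = 17.772 A, so P_out = 105.57 × 17.772 = 1876.2 W.
All ideal ⇒ P_in = P_out, so I_supply = 1876.2/220 = 8.53 A.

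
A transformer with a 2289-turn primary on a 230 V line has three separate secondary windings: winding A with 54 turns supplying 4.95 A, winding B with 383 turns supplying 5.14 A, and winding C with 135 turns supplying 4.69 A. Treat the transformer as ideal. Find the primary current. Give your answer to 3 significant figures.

V_A = 230 × 54/2289 = 5.4260 V; V_B = 230 × 383/2289 = 38.484 V; V_C = 230 × 135/2289 = 13.565 V.
P_out = V_A I_A + V_B I_B + V_C I_C = 5.4260×4.95 + 38.484×5.14 + 13.565×4.69 = 26.858 + 197.81 + 63.619 = 288.29 W.
Ideal ⇒ P_in = P_out, so I_p = P_out/V_p = 288.29/230 = 1.25 A.

I_p ≈ 1.25 A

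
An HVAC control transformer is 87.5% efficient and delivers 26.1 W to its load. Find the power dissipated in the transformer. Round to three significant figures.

P_in = P_out/η = 26.1/0.875 = 29.8286 W.
P_loss = P_in − P_out = 29.8286 − 26.1 = 3.73 W.

P_loss ≈ 3.73 W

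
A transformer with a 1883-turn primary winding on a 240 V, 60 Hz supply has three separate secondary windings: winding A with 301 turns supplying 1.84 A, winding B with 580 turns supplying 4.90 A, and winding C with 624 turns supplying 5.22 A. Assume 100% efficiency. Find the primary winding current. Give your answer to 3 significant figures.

V_A = 240 × 301/1883 = 38.364 V; V_B = 240 × 580/1883 = 73.925 V; V_C = 240 × 624/1883 = 79.533 V.
P_out = V_A I_A + V_B I_B + V_C I_C = 38.364×1.84 + 73.925×4.90 + 79.533×5.22 = 70.590 + 362.23 + 415.16 = 847.98 W.
Ideal ⇒ P_in = P_out, so I_p = P_out/V_p = 847.98/240 = 3.53 A.

I_p ≈ 3.53 A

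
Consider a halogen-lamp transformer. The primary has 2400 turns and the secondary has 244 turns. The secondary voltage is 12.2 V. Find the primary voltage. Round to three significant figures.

V_p ≈ 120 V

V_p/V_s = N_p/N_s, so V_p = 12.2 × 2400/244 = 120 V.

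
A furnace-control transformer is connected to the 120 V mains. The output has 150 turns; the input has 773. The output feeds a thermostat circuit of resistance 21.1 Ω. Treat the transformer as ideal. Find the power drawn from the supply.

V_out = V_in × N_out/N_in = 120 × 150/773 = 23.286 V.
I_out = V_out/R = 23.286/21.1 = 1.1036 A.
I_in = I_out × N_out/N_in = 1.1036 × 150/773 = 0.21415 A.
P = V_in I_in = 120 × 0.21415 = 25.7 W.

P ≈ 25.7 W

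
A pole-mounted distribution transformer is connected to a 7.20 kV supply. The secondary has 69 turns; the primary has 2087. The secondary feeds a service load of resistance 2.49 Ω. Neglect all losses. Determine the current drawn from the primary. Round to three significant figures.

V_s = V_p × N_s/N_p = 7200 × 69/2087 = 238.05 V.
I_s = V_s/R = 238.05/2.49 = 95.600 A.
For an ideal transformer I_p N_p = I_s N_s, so I_p = 95.600 × 69/2087 = 3.16 A.

I_p ≈ 3.16 A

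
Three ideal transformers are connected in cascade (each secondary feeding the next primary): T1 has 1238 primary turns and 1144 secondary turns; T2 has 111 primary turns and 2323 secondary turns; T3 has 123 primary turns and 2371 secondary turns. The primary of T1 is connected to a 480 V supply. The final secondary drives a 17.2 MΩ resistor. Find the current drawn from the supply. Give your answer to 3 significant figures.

I_supply ≈ 3.88 A

Secondary of T1: V = 480.00 × 1144/1238 = 443.55 V.
Secondary of T2: V = 443.55 × 2323/111 = 9282.7 V.
Secondary of T3: V = 9282.7 × 2371/123 = 178940 V.
I_load = 178940/(1.72×10^7) = 0.010403 A, so P_out = 178940 × 0.010403 = 1861.5 W.
All ideal ⇒ P_in = P_out, so I_supply = 1861.5/480 = 3.88 A.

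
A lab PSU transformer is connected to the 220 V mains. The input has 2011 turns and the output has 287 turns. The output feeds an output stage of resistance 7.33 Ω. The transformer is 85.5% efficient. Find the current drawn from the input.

I_in ≈ 0.715 A

V_out = 220 × 287/2011 = 31.397 V.
I_out = V_out/R = 31.397/7.33 = 4.2834 A.
P_out = V_out I_out = 31.397 × 4.2834 = 134.49 W.
P_in = P_out/η = 134.49/0.855 = 157.30 W.
I_in = P_in/V_in = 157.30/220 = 0.715 A.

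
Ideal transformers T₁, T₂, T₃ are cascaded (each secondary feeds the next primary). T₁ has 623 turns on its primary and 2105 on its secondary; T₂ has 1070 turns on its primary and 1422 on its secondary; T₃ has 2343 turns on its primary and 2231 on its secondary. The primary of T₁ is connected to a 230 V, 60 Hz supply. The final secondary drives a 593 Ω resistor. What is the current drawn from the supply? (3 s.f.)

Secondary of T₁: V = 230.00 × 2105/623 = 777.13 V.
Secondary of T₂: V = 777.13 × 1422/1070 = 1032.8 V.
Secondary of T₃: V = 1032.8 × 2231/2343 = 983.41 V.
I_load = 983.41/593 = 1.6584 A, so P_out = 983.41 × 1.6584 = 1630.9 W.
All ideal ⇒ P_in = P_out, so I_supply = 1630.9/230 = 7.09 A.

I_supply ≈ 7.09 A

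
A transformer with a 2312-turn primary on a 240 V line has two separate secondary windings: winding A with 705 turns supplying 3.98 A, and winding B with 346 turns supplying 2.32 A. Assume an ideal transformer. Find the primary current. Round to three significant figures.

V_A = 240 × 705/2312 = 73.183 V; V_B = 240 × 346/2312 = 35.917 V.
P_out = V_A I_A + V_B I_B = 73.183×3.98 + 35.917×2.32 = 291.27 + 83.327 = 374.60 W.
Ideal ⇒ P_in = P_out, so I_p = P_out/V_p = 374.60/240 = 1.56 A.

I_p ≈ 1.56 A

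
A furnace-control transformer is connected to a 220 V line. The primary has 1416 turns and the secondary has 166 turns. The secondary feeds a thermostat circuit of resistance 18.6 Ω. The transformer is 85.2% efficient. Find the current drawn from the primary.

I_p ≈ 0.191 A

V_s = 220 × 166/1416 = 25.791 V.
I_s = V_s/R = 25.791/18.6 = 1.3866 A.
P_out = V_s I_s = 25.791 × 1.3866 = 35.762 W.
P_in = P_out/η = 35.762/0.852 = 41.974 W.
I_p = P_in/V_p = 41.974/220 = 0.191 A.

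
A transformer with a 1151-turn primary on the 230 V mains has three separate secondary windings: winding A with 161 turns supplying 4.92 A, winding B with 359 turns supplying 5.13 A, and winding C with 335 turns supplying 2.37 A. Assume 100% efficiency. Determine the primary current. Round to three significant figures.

I_p ≈ 2.98 A

V_A = 230 × 161/1151 = 32.172 V; V_B = 230 × 359/1151 = 71.738 V; V_C = 230 × 335/1151 = 66.942 V.
P_out = V_A I_A + V_B I_B + V_C I_C = 32.172×4.92 + 71.738×5.13 + 66.942×2.37 = 158.29 + 368.01 + 158.65 = 684.95 W.
Ideal ⇒ P_in = P_out, so I_p = P_out/V_p = 684.95/230 = 2.98 A.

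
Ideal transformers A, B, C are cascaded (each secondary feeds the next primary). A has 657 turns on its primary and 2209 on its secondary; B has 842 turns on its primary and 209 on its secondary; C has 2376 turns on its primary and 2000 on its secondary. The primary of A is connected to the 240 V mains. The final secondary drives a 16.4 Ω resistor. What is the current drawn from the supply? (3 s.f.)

Secondary of A: V = 240.00 × 2209/657 = 806.94 V.
Secondary of B: V = 806.94 × 209/842 = 200.30 V.
Secondary of C: V = 200.30 × 2000/2376 = 168.60 V.
I_load = 168.60/16.4 = 10.281 A, so P_out = 168.60 × 10.281 = 1733.3 W.
All ideal ⇒ P_in = P_out, so I_supply = 1733.3/240 = 7.22 A.

I_supply ≈ 7.22 A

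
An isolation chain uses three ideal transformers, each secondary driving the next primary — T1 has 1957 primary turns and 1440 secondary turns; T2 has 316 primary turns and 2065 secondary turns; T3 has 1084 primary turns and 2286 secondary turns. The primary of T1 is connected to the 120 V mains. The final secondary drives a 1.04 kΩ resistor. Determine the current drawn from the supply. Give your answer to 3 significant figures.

After T1: V = 120.00 × 1440/1957 = 88.298 V.
After T2: V = 88.298 × 2065/316 = 577.01 V.
After T3: V = 577.01 × 2286/1084 = 1216.8 V.
I_load = 1216.8/1040 = 1.1700 A, so P_out = 1216.8 × 1.1700 = 1423.7 W.
All ideal ⇒ P_in = P_out, so I_supply = 1423.7/120 = 11.9 A.

I_supply ≈ 11.9 A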